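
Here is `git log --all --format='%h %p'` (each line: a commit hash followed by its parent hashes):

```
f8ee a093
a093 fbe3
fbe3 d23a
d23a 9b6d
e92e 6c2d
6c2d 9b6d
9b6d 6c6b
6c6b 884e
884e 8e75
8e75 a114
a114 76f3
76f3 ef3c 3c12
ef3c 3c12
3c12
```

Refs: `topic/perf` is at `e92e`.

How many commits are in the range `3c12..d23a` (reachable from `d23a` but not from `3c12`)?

8

Reachable from d23a: {3c12, 6c6b, 76f3, 884e, 8e75, 9b6d, a114, d23a, ef3c}.
Reachable from 3c12: {3c12}.
In d23a's history but not 3c12's: {6c6b, 76f3, 884e, 8e75, 9b6d, a114, d23a, ef3c} — 8 commits.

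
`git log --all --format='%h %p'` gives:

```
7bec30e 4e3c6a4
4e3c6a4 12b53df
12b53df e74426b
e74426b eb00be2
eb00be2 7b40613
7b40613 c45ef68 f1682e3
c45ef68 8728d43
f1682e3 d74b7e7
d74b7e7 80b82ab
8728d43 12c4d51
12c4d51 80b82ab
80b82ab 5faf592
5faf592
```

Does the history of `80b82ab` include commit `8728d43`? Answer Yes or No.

No

Ancestors of 80b82ab: {5faf592, 80b82ab}.
8728d43 is not in that set, so it is not an ancestor of 80b82ab.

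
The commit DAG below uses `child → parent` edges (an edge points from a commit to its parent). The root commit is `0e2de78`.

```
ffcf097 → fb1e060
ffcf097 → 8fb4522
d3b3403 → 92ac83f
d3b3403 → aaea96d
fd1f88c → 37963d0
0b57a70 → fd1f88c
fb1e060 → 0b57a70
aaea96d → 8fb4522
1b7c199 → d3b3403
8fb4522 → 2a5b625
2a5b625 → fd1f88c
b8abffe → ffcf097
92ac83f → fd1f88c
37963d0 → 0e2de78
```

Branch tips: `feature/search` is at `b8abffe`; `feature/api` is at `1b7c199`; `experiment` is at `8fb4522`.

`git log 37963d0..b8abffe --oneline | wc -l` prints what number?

Reachable from b8abffe: {0b57a70, 0e2de78, 2a5b625, 37963d0, 8fb4522, b8abffe, fb1e060, fd1f88c, ffcf097}.
Reachable from 37963d0: {0e2de78, 37963d0}.
In b8abffe's history but not 37963d0's: {0b57a70, 2a5b625, 8fb4522, b8abffe, fb1e060, fd1f88c, ffcf097} — 7 commits.

7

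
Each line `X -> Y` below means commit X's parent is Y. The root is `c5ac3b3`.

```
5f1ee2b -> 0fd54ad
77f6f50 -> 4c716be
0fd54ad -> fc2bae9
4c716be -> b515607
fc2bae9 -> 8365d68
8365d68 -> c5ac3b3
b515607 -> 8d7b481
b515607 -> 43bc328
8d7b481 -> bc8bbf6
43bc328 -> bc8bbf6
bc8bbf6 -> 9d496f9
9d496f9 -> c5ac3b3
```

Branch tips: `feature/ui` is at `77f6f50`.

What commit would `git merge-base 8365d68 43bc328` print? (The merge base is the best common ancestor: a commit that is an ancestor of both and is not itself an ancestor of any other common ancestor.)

Ancestors of 8365d68: {8365d68, c5ac3b3}.
Ancestors of 43bc328: {43bc328, 9d496f9, bc8bbf6, c5ac3b3}.
Common ancestors: {c5ac3b3}.
The only common ancestor is c5ac3b3, so it is the merge base.

c5ac3b3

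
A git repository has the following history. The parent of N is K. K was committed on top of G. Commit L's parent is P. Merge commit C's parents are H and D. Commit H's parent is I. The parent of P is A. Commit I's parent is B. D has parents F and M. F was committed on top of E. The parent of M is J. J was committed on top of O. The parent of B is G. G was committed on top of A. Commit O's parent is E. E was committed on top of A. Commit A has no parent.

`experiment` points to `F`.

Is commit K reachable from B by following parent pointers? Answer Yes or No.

Ancestors of B: {A, B, G}.
K is not in that set, so it is not an ancestor of B.

No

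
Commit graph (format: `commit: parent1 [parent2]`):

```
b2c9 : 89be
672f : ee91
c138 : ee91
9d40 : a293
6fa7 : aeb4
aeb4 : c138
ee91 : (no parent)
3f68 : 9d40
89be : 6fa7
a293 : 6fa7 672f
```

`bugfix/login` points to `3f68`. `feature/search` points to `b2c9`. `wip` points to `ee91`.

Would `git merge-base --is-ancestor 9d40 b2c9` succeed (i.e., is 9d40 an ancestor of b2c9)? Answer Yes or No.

No

Ancestors of b2c9: {6fa7, 89be, aeb4, b2c9, c138, ee91}.
9d40 is not in that set, so it is not an ancestor of b2c9.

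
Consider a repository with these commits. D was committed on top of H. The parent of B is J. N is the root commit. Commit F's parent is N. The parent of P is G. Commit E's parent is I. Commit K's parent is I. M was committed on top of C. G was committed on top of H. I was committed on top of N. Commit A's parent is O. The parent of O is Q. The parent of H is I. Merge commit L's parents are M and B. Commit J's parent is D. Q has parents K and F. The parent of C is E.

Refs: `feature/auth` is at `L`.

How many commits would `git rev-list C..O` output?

4

Reachable from O: {F, I, K, N, O, Q}.
Reachable from C: {C, E, I, N}.
In O's history but not C's: {F, K, O, Q} — 4 commits.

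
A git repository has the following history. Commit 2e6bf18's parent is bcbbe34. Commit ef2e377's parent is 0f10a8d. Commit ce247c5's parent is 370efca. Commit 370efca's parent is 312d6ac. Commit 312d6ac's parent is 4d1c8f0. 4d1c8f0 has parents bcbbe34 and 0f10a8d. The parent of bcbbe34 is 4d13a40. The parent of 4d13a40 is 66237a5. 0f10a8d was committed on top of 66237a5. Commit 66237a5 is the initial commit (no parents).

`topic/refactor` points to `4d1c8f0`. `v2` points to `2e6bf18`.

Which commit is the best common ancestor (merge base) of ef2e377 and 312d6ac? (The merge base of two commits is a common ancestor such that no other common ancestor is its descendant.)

Ancestors of ef2e377: {0f10a8d, 66237a5, ef2e377}.
Ancestors of 312d6ac: {0f10a8d, 312d6ac, 4d13a40, 4d1c8f0, 66237a5, bcbbe34}.
Common ancestors: {0f10a8d, 66237a5}.
Among these, 0f10a8d is not an ancestor of any other common ancestor — it is the merge base.

0f10a8d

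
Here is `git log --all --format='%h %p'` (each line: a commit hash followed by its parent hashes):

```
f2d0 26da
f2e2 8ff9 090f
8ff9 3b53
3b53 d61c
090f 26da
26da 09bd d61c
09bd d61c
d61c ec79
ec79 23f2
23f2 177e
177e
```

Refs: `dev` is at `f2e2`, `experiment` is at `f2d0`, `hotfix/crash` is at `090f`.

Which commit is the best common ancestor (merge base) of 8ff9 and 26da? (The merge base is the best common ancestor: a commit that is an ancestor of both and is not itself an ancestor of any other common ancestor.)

Ancestors of 8ff9: {177e, 23f2, 3b53, 8ff9, d61c, ec79}.
Ancestors of 26da: {09bd, 177e, 23f2, 26da, d61c, ec79}.
Common ancestors: {177e, 23f2, d61c, ec79}.
Among these, d61c is not an ancestor of any other common ancestor — it is the merge base.

d61c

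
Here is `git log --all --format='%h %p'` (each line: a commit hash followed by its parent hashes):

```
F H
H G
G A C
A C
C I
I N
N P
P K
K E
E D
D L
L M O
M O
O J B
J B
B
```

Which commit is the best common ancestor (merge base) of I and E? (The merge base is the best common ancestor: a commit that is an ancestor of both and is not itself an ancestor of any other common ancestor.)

Ancestors of I: {B, D, E, I, J, K, L, M, N, O, P}.
Ancestors of E: {B, D, E, J, L, M, O}.
Common ancestors: {B, D, E, J, L, M, O}.
Among these, E is not an ancestor of any other common ancestor — it is the merge base.

E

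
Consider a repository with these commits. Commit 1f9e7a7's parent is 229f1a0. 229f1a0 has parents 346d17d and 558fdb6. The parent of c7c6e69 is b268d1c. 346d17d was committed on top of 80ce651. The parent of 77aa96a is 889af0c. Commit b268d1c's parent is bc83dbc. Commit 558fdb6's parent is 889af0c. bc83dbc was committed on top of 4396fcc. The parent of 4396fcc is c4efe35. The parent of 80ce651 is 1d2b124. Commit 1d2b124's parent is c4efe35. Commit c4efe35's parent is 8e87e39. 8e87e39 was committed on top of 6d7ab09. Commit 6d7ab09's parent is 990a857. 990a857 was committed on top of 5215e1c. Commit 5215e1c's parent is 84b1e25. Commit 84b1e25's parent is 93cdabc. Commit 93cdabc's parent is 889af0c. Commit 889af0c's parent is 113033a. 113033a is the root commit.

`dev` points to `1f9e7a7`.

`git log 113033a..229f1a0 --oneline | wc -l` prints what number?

13

Reachable from 229f1a0: {113033a, 1d2b124, 229f1a0, 346d17d, 5215e1c, 558fdb6, 6d7ab09, 80ce651, 84b1e25, 889af0c, 8e87e39, 93cdabc, 990a857, c4efe35}.
Reachable from 113033a: {113033a}.
In 229f1a0's history but not 113033a's: {1d2b124, 229f1a0, 346d17d, 5215e1c, 558fdb6, 6d7ab09, 80ce651, 84b1e25, 889af0c, 8e87e39, 93cdabc, 990a857, c4efe35} — 13 commits.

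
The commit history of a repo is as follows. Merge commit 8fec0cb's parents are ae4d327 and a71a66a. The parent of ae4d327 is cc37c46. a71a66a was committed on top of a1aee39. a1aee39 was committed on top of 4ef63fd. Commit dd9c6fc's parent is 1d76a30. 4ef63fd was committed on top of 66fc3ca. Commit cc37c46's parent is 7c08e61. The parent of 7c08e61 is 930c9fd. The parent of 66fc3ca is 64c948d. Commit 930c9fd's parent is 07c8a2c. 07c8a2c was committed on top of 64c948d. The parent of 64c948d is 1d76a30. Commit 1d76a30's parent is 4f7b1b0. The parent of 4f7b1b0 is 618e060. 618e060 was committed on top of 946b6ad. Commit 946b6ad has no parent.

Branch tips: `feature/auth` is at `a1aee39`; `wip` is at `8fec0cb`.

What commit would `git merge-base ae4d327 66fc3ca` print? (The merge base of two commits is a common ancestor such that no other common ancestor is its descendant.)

64c948d

Ancestors of ae4d327: {07c8a2c, 1d76a30, 4f7b1b0, 618e060, 64c948d, 7c08e61, 930c9fd, 946b6ad, ae4d327, cc37c46}.
Ancestors of 66fc3ca: {1d76a30, 4f7b1b0, 618e060, 64c948d, 66fc3ca, 946b6ad}.
Common ancestors: {1d76a30, 4f7b1b0, 618e060, 64c948d, 946b6ad}.
Among these, 64c948d is not an ancestor of any other common ancestor — it is the merge base.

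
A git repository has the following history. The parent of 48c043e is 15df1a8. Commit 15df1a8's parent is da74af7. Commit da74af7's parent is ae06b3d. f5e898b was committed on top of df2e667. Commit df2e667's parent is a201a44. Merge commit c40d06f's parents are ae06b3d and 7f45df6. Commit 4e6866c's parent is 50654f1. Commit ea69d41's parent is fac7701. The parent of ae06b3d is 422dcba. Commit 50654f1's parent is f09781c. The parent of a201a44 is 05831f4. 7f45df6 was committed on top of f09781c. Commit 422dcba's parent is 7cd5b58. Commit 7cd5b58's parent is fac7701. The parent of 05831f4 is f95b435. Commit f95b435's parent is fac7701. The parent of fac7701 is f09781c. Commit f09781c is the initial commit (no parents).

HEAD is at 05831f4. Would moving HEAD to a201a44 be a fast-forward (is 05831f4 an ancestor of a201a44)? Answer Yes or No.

A fast-forward from 05831f4 to a201a44 is possible iff 05831f4 is an ancestor of a201a44.
Ancestors of a201a44: {05831f4, a201a44, f09781c, f95b435, fac7701}.
05831f4 is among them, so fast-forward is possible.

Yes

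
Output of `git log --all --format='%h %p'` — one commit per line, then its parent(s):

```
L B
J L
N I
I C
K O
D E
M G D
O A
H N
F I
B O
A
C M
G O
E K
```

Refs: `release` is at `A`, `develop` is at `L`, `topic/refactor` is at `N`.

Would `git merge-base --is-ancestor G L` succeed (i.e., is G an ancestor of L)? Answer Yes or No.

No

Ancestors of L: {A, B, L, O}.
G is not in that set, so it is not an ancestor of L.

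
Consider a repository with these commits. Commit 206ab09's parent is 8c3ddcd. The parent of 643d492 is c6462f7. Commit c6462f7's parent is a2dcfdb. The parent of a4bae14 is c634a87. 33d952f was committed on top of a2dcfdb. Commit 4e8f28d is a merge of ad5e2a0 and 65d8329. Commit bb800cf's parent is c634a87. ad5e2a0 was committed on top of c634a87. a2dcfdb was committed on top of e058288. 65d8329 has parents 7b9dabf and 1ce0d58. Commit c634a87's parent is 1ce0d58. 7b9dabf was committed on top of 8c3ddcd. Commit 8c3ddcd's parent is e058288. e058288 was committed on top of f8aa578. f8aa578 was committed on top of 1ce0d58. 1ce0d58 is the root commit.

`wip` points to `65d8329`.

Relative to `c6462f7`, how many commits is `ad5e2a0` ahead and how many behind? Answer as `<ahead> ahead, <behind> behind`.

2 ahead, 4 behind

Reachable from ad5e2a0: {1ce0d58, ad5e2a0, c634a87}.
Reachable from c6462f7: {1ce0d58, a2dcfdb, c6462f7, e058288, f8aa578}.
Only in ad5e2a0's history (ahead): {ad5e2a0, c634a87} — 2.
Only in c6462f7's history (behind): {a2dcfdb, c6462f7, e058288, f8aa578} — 4.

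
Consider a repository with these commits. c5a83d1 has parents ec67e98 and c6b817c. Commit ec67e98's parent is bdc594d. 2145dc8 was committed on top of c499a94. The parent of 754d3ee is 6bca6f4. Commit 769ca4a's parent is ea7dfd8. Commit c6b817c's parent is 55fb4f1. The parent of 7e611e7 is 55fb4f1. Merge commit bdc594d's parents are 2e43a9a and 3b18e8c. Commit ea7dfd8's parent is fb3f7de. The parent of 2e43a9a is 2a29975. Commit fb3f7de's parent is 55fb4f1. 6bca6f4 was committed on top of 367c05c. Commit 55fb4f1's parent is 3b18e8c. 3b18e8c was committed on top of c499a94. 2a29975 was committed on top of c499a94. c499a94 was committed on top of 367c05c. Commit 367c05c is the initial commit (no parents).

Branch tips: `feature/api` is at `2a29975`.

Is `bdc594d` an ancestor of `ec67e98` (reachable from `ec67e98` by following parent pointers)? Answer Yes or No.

Ancestors of ec67e98 (commits reachable by following parents): {2a29975, 2e43a9a, 367c05c, 3b18e8c, bdc594d, c499a94, ec67e98}.
bdc594d is in that set, so it is an ancestor of ec67e98.

Yes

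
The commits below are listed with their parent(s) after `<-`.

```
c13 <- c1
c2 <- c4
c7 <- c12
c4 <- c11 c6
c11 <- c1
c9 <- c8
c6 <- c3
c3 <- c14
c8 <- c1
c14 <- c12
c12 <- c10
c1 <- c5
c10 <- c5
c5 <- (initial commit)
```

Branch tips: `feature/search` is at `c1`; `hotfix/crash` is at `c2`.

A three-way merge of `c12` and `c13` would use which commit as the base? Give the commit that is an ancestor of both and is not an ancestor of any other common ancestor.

Ancestors of c12: {c10, c12, c5}.
Ancestors of c13: {c1, c13, c5}.
Common ancestors: {c5}.
The only common ancestor is c5, so it is the merge base.

c5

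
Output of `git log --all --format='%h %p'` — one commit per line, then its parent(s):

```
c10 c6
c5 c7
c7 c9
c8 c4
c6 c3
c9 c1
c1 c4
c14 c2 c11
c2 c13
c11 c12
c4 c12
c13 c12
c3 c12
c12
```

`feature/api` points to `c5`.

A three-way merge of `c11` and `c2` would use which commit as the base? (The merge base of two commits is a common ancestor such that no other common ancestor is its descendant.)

c12

Ancestors of c11: {c11, c12}.
Ancestors of c2: {c12, c13, c2}.
Common ancestors: {c12}.
The only common ancestor is c12, so it is the merge base.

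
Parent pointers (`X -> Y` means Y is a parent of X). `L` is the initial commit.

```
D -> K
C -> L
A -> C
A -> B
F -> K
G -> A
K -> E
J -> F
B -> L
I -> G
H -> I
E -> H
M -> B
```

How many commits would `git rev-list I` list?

Walking parent pointers from I: reachable set = {A, B, C, G, I, L}.
That is 6 commits.

6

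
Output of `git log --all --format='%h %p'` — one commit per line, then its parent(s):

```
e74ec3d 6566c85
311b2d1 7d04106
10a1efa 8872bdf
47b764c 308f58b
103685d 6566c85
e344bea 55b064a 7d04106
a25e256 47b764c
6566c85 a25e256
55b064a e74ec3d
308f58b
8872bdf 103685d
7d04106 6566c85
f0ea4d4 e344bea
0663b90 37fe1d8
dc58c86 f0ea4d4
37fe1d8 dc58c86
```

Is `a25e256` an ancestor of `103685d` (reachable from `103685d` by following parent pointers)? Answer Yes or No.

Ancestors of 103685d (commits reachable by following parents): {103685d, 308f58b, 47b764c, 6566c85, a25e256}.
a25e256 is in that set, so it is an ancestor of 103685d.

Yes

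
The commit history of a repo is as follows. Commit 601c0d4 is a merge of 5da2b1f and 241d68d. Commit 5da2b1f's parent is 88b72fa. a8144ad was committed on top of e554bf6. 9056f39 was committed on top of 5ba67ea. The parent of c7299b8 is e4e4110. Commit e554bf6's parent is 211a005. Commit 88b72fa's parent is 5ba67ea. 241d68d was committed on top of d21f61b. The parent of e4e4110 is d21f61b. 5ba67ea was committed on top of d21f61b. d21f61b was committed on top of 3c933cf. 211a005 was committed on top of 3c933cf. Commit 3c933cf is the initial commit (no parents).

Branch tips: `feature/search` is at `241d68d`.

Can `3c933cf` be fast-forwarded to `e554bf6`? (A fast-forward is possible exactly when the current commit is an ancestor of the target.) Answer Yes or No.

A fast-forward from 3c933cf to e554bf6 is possible iff 3c933cf is an ancestor of e554bf6.
Ancestors of e554bf6: {211a005, 3c933cf, e554bf6}.
3c933cf is among them, so fast-forward is possible.

Yes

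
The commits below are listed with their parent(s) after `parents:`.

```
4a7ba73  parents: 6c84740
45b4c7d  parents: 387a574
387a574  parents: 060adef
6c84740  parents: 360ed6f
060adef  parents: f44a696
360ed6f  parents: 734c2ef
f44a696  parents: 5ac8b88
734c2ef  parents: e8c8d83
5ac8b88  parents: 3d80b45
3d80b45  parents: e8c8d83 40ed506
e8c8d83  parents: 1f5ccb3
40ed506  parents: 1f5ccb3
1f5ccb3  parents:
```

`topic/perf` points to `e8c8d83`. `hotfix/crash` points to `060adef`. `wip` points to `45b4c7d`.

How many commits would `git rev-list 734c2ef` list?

Walking parent pointers from 734c2ef: reachable set = {1f5ccb3, 734c2ef, e8c8d83}.
That is 3 commits.

3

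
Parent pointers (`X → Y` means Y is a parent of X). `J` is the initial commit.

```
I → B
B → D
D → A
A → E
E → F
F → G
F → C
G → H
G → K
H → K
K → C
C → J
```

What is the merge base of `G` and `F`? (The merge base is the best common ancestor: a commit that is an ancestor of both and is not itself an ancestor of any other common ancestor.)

G

Ancestors of G: {C, G, H, J, K}.
Ancestors of F: {C, F, G, H, J, K}.
Common ancestors: {C, G, H, J, K}.
Among these, G is not an ancestor of any other common ancestor — it is the merge base.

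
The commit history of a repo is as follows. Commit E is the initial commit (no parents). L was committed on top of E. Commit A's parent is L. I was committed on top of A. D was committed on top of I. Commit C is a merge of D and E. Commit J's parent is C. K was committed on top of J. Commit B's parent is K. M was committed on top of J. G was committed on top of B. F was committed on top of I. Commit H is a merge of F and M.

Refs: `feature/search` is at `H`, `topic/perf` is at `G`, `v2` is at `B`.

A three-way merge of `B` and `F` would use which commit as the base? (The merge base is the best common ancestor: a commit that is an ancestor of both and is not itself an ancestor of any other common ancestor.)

Ancestors of B: {A, B, C, D, E, I, J, K, L}.
Ancestors of F: {A, E, F, I, L}.
Common ancestors: {A, E, I, L}.
Among these, I is not an ancestor of any other common ancestor — it is the merge base.

I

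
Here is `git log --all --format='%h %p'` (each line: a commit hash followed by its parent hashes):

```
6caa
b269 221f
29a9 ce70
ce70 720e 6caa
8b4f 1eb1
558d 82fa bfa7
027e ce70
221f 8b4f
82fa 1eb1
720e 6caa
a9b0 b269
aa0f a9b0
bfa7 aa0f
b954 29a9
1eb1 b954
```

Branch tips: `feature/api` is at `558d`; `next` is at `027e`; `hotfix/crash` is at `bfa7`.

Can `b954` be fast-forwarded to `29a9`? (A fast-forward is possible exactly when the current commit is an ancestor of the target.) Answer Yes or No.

A fast-forward from b954 to 29a9 is possible iff b954 is an ancestor of 29a9.
Ancestors of 29a9: {29a9, 6caa, 720e, ce70}.
b954 is not among them, so fast-forward is not possible.

No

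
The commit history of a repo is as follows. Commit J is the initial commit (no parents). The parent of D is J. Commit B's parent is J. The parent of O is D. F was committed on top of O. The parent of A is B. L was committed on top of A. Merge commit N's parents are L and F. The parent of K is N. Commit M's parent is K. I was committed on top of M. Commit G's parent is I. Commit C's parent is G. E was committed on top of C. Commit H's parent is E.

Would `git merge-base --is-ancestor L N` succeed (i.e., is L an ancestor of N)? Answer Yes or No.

Ancestors of N (commits reachable by following parents): {A, B, D, F, J, L, N, O}.
L is in that set, so it is an ancestor of N.

Yes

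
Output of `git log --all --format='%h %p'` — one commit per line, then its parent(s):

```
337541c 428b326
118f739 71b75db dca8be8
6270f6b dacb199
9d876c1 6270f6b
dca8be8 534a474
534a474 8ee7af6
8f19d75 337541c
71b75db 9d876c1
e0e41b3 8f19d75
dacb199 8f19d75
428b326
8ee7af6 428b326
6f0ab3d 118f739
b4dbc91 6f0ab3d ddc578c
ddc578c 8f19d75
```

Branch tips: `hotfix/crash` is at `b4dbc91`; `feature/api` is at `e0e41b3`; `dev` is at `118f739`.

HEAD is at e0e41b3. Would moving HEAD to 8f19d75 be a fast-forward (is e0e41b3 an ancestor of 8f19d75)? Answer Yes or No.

A fast-forward from e0e41b3 to 8f19d75 is possible iff e0e41b3 is an ancestor of 8f19d75.
Ancestors of 8f19d75: {337541c, 428b326, 8f19d75}.
e0e41b3 is not among them, so fast-forward is not possible.

No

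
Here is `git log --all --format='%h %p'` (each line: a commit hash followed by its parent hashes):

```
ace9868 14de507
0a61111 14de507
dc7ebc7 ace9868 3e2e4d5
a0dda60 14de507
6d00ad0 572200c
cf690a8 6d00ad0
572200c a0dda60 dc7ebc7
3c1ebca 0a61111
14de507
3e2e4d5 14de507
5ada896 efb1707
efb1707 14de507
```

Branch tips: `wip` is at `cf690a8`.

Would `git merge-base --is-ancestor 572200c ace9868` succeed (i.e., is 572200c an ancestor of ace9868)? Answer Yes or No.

Ancestors of ace9868: {14de507, ace9868}.
572200c is not in that set, so it is not an ancestor of ace9868.

No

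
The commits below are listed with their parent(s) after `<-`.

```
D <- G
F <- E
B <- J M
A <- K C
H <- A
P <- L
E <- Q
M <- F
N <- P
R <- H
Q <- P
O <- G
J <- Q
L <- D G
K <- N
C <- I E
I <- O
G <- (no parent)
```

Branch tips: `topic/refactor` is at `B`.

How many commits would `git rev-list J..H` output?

8

Reachable from H: {A, C, D, E, G, H, I, K, L, N, O, P, Q}.
Reachable from J: {D, G, J, L, P, Q}.
In H's history but not J's: {A, C, E, H, I, K, N, O} — 8 commits.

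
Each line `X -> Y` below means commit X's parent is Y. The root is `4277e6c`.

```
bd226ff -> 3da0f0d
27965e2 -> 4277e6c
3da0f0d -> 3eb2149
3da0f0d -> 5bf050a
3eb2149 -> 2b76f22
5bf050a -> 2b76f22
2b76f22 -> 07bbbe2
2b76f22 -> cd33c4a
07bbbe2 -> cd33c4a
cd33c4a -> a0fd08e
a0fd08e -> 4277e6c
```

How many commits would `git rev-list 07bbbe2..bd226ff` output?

5

Reachable from bd226ff: {07bbbe2, 2b76f22, 3da0f0d, 3eb2149, 4277e6c, 5bf050a, a0fd08e, bd226ff, cd33c4a}.
Reachable from 07bbbe2: {07bbbe2, 4277e6c, a0fd08e, cd33c4a}.
In bd226ff's history but not 07bbbe2's: {2b76f22, 3da0f0d, 3eb2149, 5bf050a, bd226ff} — 5 commits.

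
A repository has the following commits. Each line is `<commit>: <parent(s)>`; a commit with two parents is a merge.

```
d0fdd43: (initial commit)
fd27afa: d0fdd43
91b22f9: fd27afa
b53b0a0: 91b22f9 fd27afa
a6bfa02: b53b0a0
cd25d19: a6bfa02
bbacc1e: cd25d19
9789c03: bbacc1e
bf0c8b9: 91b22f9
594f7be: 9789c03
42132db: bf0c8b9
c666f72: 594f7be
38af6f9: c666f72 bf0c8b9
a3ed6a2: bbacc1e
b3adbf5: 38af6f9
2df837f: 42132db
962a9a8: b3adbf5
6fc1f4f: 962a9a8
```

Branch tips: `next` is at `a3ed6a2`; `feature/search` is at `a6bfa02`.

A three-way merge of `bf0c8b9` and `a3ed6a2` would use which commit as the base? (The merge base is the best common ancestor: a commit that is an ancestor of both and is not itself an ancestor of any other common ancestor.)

Ancestors of bf0c8b9: {91b22f9, bf0c8b9, d0fdd43, fd27afa}.
Ancestors of a3ed6a2: {91b22f9, a3ed6a2, a6bfa02, b53b0a0, bbacc1e, cd25d19, d0fdd43, fd27afa}.
Common ancestors: {91b22f9, d0fdd43, fd27afa}.
Among these, 91b22f9 is not an ancestor of any other common ancestor — it is the merge base.

91b22f9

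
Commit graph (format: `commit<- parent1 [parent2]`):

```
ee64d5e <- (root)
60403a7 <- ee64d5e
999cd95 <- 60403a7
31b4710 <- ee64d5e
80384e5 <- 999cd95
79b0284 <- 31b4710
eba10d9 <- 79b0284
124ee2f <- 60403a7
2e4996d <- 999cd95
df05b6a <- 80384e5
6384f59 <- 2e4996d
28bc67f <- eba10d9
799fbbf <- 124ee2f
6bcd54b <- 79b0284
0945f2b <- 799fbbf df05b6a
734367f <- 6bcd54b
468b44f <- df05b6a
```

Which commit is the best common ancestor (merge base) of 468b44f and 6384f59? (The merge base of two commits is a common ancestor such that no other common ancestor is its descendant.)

999cd95

Ancestors of 468b44f: {468b44f, 60403a7, 80384e5, 999cd95, df05b6a, ee64d5e}.
Ancestors of 6384f59: {2e4996d, 60403a7, 6384f59, 999cd95, ee64d5e}.
Common ancestors: {60403a7, 999cd95, ee64d5e}.
Among these, 999cd95 is not an ancestor of any other common ancestor — it is the merge base.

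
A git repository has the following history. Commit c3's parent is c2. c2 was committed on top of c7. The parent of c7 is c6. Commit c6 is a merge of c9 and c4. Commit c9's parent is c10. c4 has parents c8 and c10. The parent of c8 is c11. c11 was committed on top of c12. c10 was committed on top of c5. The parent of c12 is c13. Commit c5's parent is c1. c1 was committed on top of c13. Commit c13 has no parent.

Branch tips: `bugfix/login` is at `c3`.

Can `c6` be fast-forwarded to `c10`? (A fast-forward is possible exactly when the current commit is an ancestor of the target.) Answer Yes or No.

A fast-forward from c6 to c10 is possible iff c6 is an ancestor of c10.
Ancestors of c10: {c1, c10, c13, c5}.
c6 is not among them, so fast-forward is not possible.

No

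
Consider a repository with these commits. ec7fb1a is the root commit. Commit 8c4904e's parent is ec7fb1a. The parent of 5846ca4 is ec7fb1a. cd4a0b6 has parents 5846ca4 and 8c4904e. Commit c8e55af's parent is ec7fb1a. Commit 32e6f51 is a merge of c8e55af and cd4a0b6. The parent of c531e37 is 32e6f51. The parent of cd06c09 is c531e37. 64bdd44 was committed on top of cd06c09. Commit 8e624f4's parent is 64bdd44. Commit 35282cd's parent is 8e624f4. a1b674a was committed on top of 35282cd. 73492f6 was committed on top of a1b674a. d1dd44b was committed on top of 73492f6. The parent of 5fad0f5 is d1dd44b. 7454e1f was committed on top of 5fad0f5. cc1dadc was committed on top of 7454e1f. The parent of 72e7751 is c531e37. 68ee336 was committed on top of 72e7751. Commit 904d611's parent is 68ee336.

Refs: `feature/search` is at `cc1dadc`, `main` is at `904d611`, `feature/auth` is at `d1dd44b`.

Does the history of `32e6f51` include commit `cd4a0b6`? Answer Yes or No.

Ancestors of 32e6f51 (commits reachable by following parents): {32e6f51, 5846ca4, 8c4904e, c8e55af, cd4a0b6, ec7fb1a}.
cd4a0b6 is in that set, so it is an ancestor of 32e6f51.

Yes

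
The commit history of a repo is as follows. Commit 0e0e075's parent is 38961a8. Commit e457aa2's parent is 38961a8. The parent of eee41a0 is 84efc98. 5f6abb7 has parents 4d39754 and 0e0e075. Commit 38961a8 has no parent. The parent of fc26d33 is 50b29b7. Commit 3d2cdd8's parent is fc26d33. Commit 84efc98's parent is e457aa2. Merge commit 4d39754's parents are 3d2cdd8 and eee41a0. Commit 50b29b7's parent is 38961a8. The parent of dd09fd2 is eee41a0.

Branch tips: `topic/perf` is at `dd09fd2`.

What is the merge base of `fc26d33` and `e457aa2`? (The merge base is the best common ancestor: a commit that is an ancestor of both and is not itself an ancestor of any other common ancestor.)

38961a8

Ancestors of fc26d33: {38961a8, 50b29b7, fc26d33}.
Ancestors of e457aa2: {38961a8, e457aa2}.
Common ancestors: {38961a8}.
The only common ancestor is 38961a8, so it is the merge base.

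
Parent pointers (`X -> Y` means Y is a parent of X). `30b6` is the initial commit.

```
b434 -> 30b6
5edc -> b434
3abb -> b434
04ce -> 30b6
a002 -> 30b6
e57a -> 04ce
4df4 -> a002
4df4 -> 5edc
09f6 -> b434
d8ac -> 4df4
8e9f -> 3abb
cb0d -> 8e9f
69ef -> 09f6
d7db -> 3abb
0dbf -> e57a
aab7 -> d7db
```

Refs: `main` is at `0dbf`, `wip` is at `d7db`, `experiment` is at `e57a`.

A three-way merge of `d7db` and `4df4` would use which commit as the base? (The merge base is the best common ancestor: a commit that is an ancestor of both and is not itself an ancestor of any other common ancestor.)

Ancestors of d7db: {30b6, 3abb, b434, d7db}.
Ancestors of 4df4: {30b6, 4df4, 5edc, a002, b434}.
Common ancestors: {30b6, b434}.
Among these, b434 is not an ancestor of any other common ancestor — it is the merge base.

b434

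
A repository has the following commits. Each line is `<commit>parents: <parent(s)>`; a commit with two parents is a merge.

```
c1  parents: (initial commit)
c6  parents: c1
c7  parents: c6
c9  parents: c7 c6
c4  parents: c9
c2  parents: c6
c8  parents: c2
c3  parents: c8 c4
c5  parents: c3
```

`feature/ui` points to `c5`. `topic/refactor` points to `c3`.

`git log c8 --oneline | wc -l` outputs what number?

4

Walking parent pointers from c8: reachable set = {c1, c2, c6, c8}.
That is 4 commits.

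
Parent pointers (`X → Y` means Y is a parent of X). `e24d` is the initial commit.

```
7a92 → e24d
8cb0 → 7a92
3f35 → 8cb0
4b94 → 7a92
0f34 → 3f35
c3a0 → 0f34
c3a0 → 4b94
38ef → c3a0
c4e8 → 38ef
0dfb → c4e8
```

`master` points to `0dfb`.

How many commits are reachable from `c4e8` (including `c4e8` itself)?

Walking parent pointers from c4e8: reachable set = {0f34, 38ef, 3f35, 4b94, 7a92, 8cb0, c3a0, c4e8, e24d}.
That is 9 commits.

9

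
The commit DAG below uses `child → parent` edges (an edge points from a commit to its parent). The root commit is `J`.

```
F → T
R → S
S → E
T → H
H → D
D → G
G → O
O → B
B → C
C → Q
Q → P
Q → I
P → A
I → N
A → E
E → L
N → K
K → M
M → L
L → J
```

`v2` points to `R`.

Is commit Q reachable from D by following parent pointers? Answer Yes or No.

Ancestors of D (commits reachable by following parents): {A, B, C, D, E, G, I, J, K, L, M, N, O, P, Q}.
Q is in that set, so it is an ancestor of D.

Yes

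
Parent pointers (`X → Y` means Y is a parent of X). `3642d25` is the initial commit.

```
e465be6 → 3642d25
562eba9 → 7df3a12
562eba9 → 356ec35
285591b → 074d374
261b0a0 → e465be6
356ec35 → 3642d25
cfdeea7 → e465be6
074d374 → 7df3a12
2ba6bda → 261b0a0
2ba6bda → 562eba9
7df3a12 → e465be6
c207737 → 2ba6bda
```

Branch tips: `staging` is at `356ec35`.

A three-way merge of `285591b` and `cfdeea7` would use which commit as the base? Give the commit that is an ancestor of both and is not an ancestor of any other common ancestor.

Ancestors of 285591b: {074d374, 285591b, 3642d25, 7df3a12, e465be6}.
Ancestors of cfdeea7: {3642d25, cfdeea7, e465be6}.
Common ancestors: {3642d25, e465be6}.
Among these, e465be6 is not an ancestor of any other common ancestor — it is the merge base.

e465be6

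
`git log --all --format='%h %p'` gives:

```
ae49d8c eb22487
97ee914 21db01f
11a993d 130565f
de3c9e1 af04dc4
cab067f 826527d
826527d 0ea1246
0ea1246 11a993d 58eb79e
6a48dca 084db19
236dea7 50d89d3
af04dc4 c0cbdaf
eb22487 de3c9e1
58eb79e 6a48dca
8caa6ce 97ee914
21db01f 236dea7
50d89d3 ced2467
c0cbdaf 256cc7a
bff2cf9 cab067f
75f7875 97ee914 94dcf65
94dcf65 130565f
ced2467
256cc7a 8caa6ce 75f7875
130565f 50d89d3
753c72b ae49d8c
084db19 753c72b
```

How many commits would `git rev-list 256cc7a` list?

10

Walking parent pointers from 256cc7a: reachable set = {130565f, 21db01f, 236dea7, 256cc7a, 50d89d3, 75f7875, 8caa6ce, 94dcf65, 97ee914, ced2467}.
That is 10 commits.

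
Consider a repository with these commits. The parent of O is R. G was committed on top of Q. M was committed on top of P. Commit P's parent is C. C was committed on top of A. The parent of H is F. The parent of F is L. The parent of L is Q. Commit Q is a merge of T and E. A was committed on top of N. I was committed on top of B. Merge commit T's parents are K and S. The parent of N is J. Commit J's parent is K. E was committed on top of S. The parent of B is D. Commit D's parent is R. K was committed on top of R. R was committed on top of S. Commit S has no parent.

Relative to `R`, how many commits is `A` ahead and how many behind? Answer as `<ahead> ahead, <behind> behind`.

4 ahead, 0 behind

Reachable from A: {A, J, K, N, R, S}.
Reachable from R: {R, S}.
Only in A's history (ahead): {A, J, K, N} — 4.
Only in R's history (behind): {} — 0.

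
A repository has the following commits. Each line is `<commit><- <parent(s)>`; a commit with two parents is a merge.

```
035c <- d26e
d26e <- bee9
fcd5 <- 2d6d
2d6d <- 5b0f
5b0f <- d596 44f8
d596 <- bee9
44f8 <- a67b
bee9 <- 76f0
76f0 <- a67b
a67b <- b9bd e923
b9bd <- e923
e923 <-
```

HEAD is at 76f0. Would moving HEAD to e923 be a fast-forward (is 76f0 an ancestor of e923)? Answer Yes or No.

A fast-forward from 76f0 to e923 is possible iff 76f0 is an ancestor of e923.
Ancestors of e923: {e923}.
76f0 is not among them, so fast-forward is not possible.

No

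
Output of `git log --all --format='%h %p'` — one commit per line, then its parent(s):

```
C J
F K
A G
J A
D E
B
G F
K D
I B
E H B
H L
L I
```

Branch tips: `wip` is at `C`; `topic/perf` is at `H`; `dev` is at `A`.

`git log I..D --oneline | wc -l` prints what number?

4

Reachable from D: {B, D, E, H, I, L}.
Reachable from I: {B, I}.
In D's history but not I's: {D, E, H, L} — 4 commits.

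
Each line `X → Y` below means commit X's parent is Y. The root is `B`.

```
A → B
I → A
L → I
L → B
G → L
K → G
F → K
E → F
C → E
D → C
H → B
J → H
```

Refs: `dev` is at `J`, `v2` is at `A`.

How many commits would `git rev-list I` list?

3

Walking parent pointers from I: reachable set = {A, B, I}.
That is 3 commits.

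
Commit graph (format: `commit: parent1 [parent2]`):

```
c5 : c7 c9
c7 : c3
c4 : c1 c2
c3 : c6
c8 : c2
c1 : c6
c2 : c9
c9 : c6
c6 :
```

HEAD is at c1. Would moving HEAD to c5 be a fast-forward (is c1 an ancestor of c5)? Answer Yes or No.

No

A fast-forward from c1 to c5 is possible iff c1 is an ancestor of c5.
Ancestors of c5: {c3, c5, c6, c7, c9}.
c1 is not among them, so fast-forward is not possible.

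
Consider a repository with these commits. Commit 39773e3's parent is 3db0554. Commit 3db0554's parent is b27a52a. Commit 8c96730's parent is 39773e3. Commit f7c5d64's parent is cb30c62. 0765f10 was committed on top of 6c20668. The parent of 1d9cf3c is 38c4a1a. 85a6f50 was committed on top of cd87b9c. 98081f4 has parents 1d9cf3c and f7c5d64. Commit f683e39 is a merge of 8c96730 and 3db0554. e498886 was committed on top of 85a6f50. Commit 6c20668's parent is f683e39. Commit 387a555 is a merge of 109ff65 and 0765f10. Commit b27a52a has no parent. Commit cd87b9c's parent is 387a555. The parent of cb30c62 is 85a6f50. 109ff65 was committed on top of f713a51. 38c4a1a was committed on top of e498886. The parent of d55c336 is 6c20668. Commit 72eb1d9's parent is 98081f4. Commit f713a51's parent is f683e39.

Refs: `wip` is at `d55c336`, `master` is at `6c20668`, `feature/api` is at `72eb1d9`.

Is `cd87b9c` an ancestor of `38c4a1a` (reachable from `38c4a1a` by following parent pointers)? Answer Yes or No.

Ancestors of 38c4a1a (commits reachable by following parents): {0765f10, 109ff65, 387a555, 38c4a1a, 39773e3, 3db0554, 6c20668, 85a6f50, 8c96730, b27a52a, cd87b9c, e498886, f683e39, f713a51}.
cd87b9c is in that set, so it is an ancestor of 38c4a1a.

Yes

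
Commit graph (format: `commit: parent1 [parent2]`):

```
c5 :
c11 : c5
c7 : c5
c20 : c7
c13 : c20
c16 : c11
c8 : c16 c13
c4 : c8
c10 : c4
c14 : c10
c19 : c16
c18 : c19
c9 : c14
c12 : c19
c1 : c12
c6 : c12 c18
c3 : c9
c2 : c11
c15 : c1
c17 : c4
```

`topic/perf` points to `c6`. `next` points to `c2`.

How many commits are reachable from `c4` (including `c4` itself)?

Walking parent pointers from c4: reachable set = {c11, c13, c16, c20, c4, c5, c7, c8}.
That is 8 commits.

8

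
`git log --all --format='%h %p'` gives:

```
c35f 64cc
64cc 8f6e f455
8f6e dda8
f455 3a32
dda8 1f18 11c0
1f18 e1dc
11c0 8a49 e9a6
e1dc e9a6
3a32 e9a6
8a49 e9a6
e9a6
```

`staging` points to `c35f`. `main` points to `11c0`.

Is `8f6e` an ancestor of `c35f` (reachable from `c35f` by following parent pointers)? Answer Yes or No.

Yes

Ancestors of c35f (commits reachable by following parents): {11c0, 1f18, 3a32, 64cc, 8a49, 8f6e, c35f, dda8, e1dc, e9a6, f455}.
8f6e is in that set, so it is an ancestor of c35f.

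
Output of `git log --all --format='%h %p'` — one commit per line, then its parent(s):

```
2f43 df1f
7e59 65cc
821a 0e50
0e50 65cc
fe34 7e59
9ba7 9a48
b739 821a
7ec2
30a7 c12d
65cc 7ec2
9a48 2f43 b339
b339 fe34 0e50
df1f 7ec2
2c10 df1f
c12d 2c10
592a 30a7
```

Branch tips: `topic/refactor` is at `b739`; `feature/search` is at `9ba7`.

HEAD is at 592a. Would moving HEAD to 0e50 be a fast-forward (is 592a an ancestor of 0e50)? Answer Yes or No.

No

A fast-forward from 592a to 0e50 is possible iff 592a is an ancestor of 0e50.
Ancestors of 0e50: {0e50, 65cc, 7ec2}.
592a is not among them, so fast-forward is not possible.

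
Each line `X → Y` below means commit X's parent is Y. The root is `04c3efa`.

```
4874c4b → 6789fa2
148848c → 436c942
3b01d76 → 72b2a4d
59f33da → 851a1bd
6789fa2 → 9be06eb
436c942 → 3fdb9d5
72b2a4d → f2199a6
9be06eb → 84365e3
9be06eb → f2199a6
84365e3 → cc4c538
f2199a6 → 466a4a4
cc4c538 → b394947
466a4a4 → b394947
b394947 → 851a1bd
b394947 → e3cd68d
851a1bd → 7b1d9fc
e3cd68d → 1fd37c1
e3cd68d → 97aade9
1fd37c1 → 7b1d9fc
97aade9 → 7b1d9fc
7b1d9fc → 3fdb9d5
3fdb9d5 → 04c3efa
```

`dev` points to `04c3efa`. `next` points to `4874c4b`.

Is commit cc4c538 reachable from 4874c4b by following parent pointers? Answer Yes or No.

Ancestors of 4874c4b (commits reachable by following parents): {04c3efa, 1fd37c1, 3fdb9d5, 466a4a4, 4874c4b, 6789fa2, 7b1d9fc, 84365e3, 851a1bd, 97aade9, 9be06eb, b394947, cc4c538, e3cd68d, f2199a6}.
cc4c538 is in that set, so it is an ancestor of 4874c4b.

Yes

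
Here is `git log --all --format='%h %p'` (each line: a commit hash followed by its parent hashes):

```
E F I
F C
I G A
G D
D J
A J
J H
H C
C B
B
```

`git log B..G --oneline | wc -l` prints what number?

Reachable from G: {B, C, D, G, H, J}.
Reachable from B: {B}.
In G's history but not B's: {C, D, G, H, J} — 5 commits.

5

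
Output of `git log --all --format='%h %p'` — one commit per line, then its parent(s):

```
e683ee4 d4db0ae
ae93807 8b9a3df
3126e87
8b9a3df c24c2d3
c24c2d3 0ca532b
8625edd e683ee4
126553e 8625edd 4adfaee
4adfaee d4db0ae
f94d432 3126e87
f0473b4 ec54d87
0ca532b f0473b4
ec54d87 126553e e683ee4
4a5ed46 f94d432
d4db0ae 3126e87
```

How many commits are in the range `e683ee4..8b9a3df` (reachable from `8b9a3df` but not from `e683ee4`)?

Reachable from 8b9a3df: {0ca532b, 126553e, 3126e87, 4adfaee, 8625edd, 8b9a3df, c24c2d3, d4db0ae, e683ee4, ec54d87, f0473b4}.
Reachable from e683ee4: {3126e87, d4db0ae, e683ee4}.
In 8b9a3df's history but not e683ee4's: {0ca532b, 126553e, 4adfaee, 8625edd, 8b9a3df, c24c2d3, ec54d87, f0473b4} — 8 commits.

8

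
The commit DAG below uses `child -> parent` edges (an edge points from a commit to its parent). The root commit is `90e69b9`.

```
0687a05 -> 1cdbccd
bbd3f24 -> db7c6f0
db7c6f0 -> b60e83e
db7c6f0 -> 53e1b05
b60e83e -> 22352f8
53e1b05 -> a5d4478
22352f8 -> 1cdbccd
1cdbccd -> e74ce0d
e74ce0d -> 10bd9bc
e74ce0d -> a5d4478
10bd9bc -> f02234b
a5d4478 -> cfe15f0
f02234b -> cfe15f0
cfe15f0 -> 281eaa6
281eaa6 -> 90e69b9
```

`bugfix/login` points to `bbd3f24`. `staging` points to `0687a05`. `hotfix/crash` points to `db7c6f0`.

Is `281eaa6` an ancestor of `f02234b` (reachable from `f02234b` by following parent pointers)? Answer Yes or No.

Ancestors of f02234b (commits reachable by following parents): {281eaa6, 90e69b9, cfe15f0, f02234b}.
281eaa6 is in that set, so it is an ancestor of f02234b.

Yes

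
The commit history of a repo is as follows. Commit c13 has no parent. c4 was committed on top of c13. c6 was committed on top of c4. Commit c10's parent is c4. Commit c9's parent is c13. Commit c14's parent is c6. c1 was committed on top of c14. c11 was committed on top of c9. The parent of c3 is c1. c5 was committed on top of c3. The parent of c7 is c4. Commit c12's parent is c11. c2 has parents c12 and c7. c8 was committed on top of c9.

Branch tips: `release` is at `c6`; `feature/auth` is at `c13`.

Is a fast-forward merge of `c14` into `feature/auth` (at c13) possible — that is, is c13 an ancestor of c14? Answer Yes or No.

Yes

A fast-forward from c13 to c14 is possible iff c13 is an ancestor of c14.
Ancestors of c14: {c13, c14, c4, c6}.
c13 is among them, so fast-forward is possible.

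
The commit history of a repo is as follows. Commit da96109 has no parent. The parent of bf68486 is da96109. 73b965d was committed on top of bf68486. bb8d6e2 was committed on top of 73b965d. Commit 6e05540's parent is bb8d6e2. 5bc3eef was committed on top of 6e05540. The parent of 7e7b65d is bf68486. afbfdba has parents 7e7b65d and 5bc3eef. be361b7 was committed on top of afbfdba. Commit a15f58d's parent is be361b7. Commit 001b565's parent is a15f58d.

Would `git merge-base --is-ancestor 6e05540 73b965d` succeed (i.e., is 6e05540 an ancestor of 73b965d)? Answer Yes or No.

No

Ancestors of 73b965d: {73b965d, bf68486, da96109}.
6e05540 is not in that set, so it is not an ancestor of 73b965d.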